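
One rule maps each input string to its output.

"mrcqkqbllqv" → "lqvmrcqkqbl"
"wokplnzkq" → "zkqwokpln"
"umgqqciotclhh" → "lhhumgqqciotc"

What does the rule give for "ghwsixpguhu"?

Rule — move the last 3 characters to the front (rotate right by 3).
So "ghwsixpguhu" becomes "uhughwsixpg".

uhughwsixpg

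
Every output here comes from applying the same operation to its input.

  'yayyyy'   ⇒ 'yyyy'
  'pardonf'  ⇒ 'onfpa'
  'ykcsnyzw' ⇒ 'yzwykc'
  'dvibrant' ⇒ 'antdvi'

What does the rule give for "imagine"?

Each output is the input with this applied: move the last 3 characters to the front (rotate right by 3), then delete the last 2 characters.
Starting from "imagine": after the first operation, "ineimag"; after the second, "ineim".
(Check on "yayyyy": → "yyyyay" → "yyyy" ✓)

ineim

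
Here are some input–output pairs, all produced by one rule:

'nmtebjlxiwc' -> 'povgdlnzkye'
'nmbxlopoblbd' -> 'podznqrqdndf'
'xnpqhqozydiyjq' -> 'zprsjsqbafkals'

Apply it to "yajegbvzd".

Each output is the input with this applied: shift every letter 2 places forward in the alphabet (wrapping around).
"yajegbvzd" → "aclgidxbf".

aclgidxbf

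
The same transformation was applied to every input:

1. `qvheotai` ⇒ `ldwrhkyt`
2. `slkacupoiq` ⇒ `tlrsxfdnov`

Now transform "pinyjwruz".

The rule is to shift every letter 3 places forward in the alphabet (wrapping around), then reverse the string.
On "pinyjwruz": the first step gives "slqbmzuxc", and the second then gives "cxuzmbqls".

cxuzmbqls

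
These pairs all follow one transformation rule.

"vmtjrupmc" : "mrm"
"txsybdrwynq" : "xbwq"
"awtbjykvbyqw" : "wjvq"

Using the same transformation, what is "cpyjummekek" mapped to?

puek

The rule is to keep one character in every 3, starting at position 2 (positions 2nd, 5th, 8th, ...).
For "cpyjummekek" the result is "puek".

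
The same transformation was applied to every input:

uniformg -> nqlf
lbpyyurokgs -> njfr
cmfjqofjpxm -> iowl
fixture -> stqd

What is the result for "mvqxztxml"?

The pattern: shift every letter 1 place backward in the alphabet (wrapping around), then keep only the last 4 characters.
"mvqxztxml" → "lupwyswlk" → "swlk".

swlk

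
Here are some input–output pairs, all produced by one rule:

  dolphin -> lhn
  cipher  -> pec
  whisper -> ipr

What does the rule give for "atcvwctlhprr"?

The pattern: move the first character to the end, then keep every other character starting from the second (positions 2nd, 4th, 6th, ...).
On "atcvwctlhprr": the first step gives "tcvwctlhprra", and the second then gives "cwthra".

cwthra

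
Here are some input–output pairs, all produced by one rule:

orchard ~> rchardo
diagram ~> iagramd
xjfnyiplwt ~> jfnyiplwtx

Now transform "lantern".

anternl

The rule is to move the first character to the end.
"lantern" → "anternl".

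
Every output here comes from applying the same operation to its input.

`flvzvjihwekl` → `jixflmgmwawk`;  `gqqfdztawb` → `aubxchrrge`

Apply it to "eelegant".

Rule — swap the front and back halves of the string, then shift every letter 1 place forward in the alphabet (wrapping around).
"eelegant" → "ganteele" → "hbouffmf".

hbouffmf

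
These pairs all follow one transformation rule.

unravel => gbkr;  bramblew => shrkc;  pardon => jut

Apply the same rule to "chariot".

The transformation: shift every letter 6 places forward in the alphabet (wrapping around), then delete the first 3 characters.
Starting from "chariot": after the first operation, "ingxouz"; after the second, "xouz".
(Check on "unravel": → "atxgbkr" → "gbkr" ✓)

xouz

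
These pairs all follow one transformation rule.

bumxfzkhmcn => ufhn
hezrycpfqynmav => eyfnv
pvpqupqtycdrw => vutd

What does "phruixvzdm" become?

What's happening: keep one character in every 3, starting at position 2 (positions 2nd, 5th, 8th, ...).
So "phruixvzdm" becomes "hiz".

hiz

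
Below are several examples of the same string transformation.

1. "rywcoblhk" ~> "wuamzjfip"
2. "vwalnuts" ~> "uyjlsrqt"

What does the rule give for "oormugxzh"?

mpksevxfm

The rule is to move the first character to the end, then shift every letter 2 places backward in the alphabet (wrapping around).
Applying that to "oormugxzh" gives "mpksevxfm".
(Check on "vwalnuts": → "walnutsv" → "uyjlsrqt" ✓)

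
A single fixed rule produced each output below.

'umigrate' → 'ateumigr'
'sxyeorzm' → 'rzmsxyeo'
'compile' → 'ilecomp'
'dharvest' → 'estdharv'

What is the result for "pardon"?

Looking at the pairs, the operation is to move the last 3 characters to the front (rotate right by 3).
For "pardon" the result is "donpar".

donpar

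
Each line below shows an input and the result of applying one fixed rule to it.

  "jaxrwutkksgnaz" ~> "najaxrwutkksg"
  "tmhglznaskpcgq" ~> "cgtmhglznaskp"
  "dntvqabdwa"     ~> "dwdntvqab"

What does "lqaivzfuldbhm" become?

The rule is to delete the last character, then move the last 2 characters to the front (rotate right by 2).
"lqaivzfuldbhm" → "lqaivzfuldbh" → "bhlqaivzfuld".

bhlqaivzfuld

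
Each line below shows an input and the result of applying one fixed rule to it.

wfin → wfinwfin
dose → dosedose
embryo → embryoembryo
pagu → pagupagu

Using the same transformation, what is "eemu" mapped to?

Each output is the input with this applied: write the whole string twice.
Doing the same to "eemu": "eemueemu".

eemueemu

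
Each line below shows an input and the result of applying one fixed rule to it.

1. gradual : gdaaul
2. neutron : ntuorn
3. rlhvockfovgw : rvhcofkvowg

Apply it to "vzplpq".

vlpqp

In each case the input is transformed by: swap each adjacent pair of characters (1↔2, 3↔4, ...), then delete the first character.
So "vzplpq" becomes "vlpqp".
(Check on "rlhvockfovgw": → "lrvhcofkvowg" → "rvhcofkvowg" ✓)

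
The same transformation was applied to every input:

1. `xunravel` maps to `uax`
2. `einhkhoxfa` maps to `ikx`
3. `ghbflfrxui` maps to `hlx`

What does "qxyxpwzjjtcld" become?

xpjc

Rule — swap the first and last characters, then keep one character in every 3, starting at position 2 (positions 2nd, 5th, 8th, ...).
Working it through for "qxyxpwzjjtcld": intermediate "dxyxpwzjjtclq", final "xpjc".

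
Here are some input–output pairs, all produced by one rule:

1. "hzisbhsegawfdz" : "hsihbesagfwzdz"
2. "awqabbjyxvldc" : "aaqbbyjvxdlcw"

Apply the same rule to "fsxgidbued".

fgxdiubdes

What's happening: swap each adjacent pair of characters (1↔2, 3↔4, ...), then move the first character to the end.
Starting from "fsxgidbued": after the first operation, "sfgxdiubde"; after the second, "fgxdiubdes".
(Check on "hzisbhsegawfdz": → "zhsihbesagfwzd" → "hsihbesagfwzdz" ✓)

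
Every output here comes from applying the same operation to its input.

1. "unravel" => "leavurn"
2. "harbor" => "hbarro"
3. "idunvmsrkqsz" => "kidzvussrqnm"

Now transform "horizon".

Each output is the input with this applied: sort the characters into reverse alphabetical order, then move the last 3 characters to the front (rotate right by 3).
"horizon" → "zroonih" → "nihzroo".

nihzroo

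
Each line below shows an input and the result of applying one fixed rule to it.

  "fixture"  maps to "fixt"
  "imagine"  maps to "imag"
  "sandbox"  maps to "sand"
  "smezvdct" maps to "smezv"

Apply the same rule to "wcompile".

wcomp

What's happening: delete the last 3 characters.
Applying that to "wcompile" gives "wcomp".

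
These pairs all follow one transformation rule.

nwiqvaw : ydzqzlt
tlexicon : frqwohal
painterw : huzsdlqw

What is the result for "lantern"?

The rule is to shift every letter 3 places forward in the alphabet (wrapping around), then move the last 3 characters to the front (rotate right by 3).
Working it through for "lantern": intermediate "odqwhuq", final "huqodqw".
(Check on "painterw": → "sdlqwhuz" → "huzsdlqw" ✓)

huqodqw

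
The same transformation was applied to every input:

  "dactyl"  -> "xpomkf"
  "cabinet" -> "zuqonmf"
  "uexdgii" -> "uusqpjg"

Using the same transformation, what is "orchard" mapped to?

Rule — shift every letter 12 places forward in the alphabet (wrapping around), then sort the characters into reverse alphabetical order.
For "orchard", step one produces "adotmdp"; step two turns that into "tpomdda".

tpomdda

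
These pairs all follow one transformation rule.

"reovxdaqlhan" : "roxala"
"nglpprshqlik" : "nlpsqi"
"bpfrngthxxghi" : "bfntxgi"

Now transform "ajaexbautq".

aaxat

Looking at the pairs, the operation is to keep every other character starting from the first (positions 1st, 3rd, 5th, ...).
For "ajaexbautq" the result is "aaxat".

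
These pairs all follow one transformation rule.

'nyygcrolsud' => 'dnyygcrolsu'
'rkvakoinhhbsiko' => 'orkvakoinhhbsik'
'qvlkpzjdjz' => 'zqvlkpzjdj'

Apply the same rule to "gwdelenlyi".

igwdelenly

The pattern: move the last character to the front.
For "gwdelenlyi" the result is "igwdelenly".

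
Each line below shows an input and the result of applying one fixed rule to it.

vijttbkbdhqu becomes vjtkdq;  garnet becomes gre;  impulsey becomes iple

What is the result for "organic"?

ognc

In each case the input is transformed by: keep every other character starting from the first (positions 1st, 3rd, 5th, ...).
On "organic" that produces "ognc".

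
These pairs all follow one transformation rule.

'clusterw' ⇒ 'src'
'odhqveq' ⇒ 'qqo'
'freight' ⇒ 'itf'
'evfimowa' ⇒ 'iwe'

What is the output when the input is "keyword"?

wdk

The pattern: keep one character in every 3, starting at position 1 (positions 1st, 4th, 7th, ...), then move the first character to the end.
For "keyword" the result is "wdk".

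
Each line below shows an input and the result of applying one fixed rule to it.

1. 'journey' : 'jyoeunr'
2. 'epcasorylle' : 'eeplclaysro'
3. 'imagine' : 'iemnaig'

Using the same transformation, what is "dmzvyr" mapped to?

drmyzv

The transformation: take characters alternately from the front and the back (1st, last, 2nd, 2nd-last, ...).
So "dmzvyr" becomes "drmyzv".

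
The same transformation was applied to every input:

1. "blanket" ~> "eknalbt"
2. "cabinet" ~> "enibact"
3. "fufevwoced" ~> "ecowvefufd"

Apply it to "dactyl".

ytcadl

The rule is to move the last character to the front, then reverse the string.
Applying both steps to "dactyl": "ldacty", then "ytcadl".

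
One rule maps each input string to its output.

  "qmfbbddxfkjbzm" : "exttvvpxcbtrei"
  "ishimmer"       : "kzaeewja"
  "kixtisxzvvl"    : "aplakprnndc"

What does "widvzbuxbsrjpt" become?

avnrtmptkjbhlo

Looking at the pairs, the operation is to shift every letter 8 places backward in the alphabet (wrapping around), then move the first character to the end.
On "widvzbuxbsrjpt" that produces "avnrtmptkjbhlo".
(Check on "ishimmer": → "akzaeewj" → "kzaeewja" ✓)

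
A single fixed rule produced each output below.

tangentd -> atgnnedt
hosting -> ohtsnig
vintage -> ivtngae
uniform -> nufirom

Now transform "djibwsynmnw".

jdbiswnynmw

The pattern: swap each adjacent pair of characters (1↔2, 3↔4, ...).
"djibwsynmnw" → "jdbiswnynmw".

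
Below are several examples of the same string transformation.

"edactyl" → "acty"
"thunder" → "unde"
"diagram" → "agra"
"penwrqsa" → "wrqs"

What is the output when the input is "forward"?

Rule — move the last character to the front, then keep only the last 4 characters.
Working it through for "forward": intermediate "dforwar", final "rwar".
(Check on "edactyl": → "ledacty" → "acty" ✓)

rwar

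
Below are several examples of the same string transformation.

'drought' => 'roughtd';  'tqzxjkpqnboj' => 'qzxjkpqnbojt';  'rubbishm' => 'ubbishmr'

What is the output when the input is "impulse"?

mpulsei

Each output is the input with this applied: move the first character to the end.
For "impulse" the result is "mpulsei".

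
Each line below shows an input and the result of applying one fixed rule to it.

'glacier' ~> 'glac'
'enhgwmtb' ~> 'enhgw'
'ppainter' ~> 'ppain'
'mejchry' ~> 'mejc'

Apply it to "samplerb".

sampl

The rule is to delete the last 3 characters.
So "samplerb" becomes "sampl".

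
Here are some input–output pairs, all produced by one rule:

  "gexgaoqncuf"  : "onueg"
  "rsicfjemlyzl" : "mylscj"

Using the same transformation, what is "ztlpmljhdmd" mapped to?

lhmtp

What's happening: keep every other character starting from the second (positions 2nd, 4th, 6th, ...), then move the last 3 characters to the front (rotate right by 3).
For "ztlpmljhdmd", step one produces "tplhm"; step two turns that into "lhmtp".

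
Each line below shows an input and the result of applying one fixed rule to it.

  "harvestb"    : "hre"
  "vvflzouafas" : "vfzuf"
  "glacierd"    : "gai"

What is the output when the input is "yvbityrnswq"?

ybtrs

The transformation: keep every other character starting from the first (positions 1st, 3rd, 5th, ...), then delete the last character.
Doing the same to "yvbityrnswq": "ybtrs".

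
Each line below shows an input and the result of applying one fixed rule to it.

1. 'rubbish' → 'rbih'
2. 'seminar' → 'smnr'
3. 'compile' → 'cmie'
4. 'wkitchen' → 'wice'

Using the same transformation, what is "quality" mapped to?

qaiy

Rule — keep every other character starting from the first (positions 1st, 3rd, 5th, ...).
"quality" → "qaiy".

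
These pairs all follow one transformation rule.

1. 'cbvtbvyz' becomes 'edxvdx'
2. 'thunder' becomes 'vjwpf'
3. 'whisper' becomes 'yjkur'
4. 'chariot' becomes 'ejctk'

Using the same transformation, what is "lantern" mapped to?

Rule — shift every letter 2 places forward in the alphabet (wrapping around), then delete the last 2 characters.
On "lantern": the first step gives "ncpvgtp", and the second then gives "ncpvg".

ncpvg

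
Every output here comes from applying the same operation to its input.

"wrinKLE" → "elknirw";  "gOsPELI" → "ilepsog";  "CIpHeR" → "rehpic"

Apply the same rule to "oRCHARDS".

sdrahcro

Each output is the input with this applied: reverse the string, then convert every letter to lowercase.
On "oRCHARDS": the first step gives "SDRAHCRo", and the second then gives "sdrahcro".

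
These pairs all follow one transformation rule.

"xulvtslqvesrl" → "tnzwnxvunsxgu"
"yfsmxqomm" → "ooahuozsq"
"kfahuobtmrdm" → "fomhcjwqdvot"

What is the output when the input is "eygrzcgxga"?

Each output is the input with this applied: shift every letter 2 places forward in the alphabet (wrapping around), then move the last 2 characters to the front (rotate right by 2).
Working it through for "eygrzcgxga": intermediate "gaitbeizic", final "icgaitbeiz".

icgaitbeiz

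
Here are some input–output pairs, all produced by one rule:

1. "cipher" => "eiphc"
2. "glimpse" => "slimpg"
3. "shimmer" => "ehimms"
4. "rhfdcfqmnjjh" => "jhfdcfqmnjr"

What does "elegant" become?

nlegae

The pattern: delete the last character, then swap the first and last characters.
Applying both steps to "elegant": "elegan", then "nlegae".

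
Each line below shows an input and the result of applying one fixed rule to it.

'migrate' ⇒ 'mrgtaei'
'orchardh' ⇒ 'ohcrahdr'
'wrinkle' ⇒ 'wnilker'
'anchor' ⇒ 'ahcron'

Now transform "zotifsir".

Looking at the pairs, the operation is to swap each adjacent pair of characters (1↔2, 3↔4, ...), then move the first character to the end.
On "zotifsir": the first step gives "ozitsfri", and the second then gives "zitsfrio".

zitsfrio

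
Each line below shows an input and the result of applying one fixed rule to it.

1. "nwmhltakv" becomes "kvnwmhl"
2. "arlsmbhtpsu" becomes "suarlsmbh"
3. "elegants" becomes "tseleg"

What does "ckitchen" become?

enckit

What's happening: move the last 2 characters to the front (rotate right by 2), then delete the last 2 characters.
"ckitchen" → "enckitch" → "enckit".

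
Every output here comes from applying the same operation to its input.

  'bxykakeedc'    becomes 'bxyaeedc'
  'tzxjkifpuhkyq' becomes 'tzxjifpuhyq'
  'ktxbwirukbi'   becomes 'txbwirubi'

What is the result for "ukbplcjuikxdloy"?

What's happening: remove every "k".
"ukbplcjuikxdloy" → "ubplcjuixdloy".

ubplcjuixdloy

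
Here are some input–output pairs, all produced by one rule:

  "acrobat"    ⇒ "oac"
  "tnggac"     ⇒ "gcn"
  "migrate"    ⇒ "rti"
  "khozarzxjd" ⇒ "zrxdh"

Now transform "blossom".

sol

Each output is the input with this applied: keep every other character starting from the second (positions 2nd, 4th, 6th, ...), then move the first character to the end.
On "blossom": the first step gives "lso", and the second then gives "sol".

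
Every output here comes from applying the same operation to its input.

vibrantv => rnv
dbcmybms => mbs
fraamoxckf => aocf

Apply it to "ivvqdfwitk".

qfik

Rule — delete the first 3 characters, then keep every other character starting from the first (positions 1st, 3rd, 5th, ...).
Starting from "ivvqdfwitk": after the first operation, "qdfwitk"; after the second, "qfik".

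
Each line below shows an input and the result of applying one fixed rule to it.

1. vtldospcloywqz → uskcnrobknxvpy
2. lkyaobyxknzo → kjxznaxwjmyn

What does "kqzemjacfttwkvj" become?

Rule — shift every letter 1 place backward in the alphabet (wrapping around).
Applying that to "kqzemjacfttwkvj" gives "jpydlizbessvjui".

jpydlizbessvjui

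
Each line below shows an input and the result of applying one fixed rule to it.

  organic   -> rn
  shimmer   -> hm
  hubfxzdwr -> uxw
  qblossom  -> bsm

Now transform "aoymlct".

The transformation: keep one character in every 3, starting at position 2 (positions 2nd, 5th, 8th, ...).
"aoymlct" → "ol".

ol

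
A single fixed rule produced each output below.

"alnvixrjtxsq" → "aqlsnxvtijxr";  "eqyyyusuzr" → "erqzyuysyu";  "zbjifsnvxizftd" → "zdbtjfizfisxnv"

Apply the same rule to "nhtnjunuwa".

What's happening: take characters alternately from the front and the back (1st, last, 2nd, 2nd-last, ...).
So "nhtnjunuwa" becomes "nahwtunnju".

nahwtunnju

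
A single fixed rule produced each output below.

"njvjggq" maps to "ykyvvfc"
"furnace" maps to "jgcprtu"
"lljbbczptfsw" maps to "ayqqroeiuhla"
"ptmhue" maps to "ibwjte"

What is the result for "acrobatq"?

Looking at the pairs, the operation is to move the first character to the end, then shift every letter 11 places backward in the alphabet (wrapping around).
Starting from "acrobatq": after the first operation, "crobatqa"; after the second, "rgdqpifp".

rgdqpifp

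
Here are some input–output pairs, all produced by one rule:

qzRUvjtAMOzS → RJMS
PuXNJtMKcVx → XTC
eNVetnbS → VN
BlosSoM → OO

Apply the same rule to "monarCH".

In each case the input is transformed by: keep one character in every 3, starting at position 3 (positions 3rd, 6th, 9th, ...), then convert every letter to uppercase.
Applying both steps to "monarCH": "nC", then "NC".

NC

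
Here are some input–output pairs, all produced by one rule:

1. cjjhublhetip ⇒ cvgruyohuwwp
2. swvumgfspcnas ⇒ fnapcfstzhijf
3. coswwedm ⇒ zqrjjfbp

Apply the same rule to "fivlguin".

avhtyivs

The pattern: shift every letter 13 places forward in the alphabet (wrapping around) — i.e. ROT13, then reverse the string.
For "fivlguin", step one produces "sviythva"; step two turns that into "avhtyivs".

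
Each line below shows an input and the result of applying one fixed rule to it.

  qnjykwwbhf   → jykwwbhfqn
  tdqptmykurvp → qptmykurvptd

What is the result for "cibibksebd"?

bibksebdci

In each case the input is transformed by: move the first 2 characters to the end (rotate left by 2).
"cibibksebd" → "bibksebdci".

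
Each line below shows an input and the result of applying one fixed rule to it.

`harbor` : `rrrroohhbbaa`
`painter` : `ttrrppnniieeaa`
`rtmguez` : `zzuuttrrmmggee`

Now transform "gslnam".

Rule — double every character, then sort the characters into reverse alphabetical order.
Applying both steps to "gslnam": "ggssllnnaamm", then "ssnnmmllggaa".

ssnnmmllggaa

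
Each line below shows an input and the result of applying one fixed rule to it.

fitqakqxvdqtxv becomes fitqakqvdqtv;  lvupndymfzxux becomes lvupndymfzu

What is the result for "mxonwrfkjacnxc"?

monwrfkjacnc

Rule — remove every "x".
Applying that to "mxonwrfkjacnxc" gives "monwrfkjacnc".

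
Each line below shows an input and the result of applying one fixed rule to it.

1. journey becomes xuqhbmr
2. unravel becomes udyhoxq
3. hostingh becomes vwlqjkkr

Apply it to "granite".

dqlwhju

Each output is the input with this applied: move the first 2 characters to the end (rotate left by 2), then shift every letter 3 places forward in the alphabet (wrapping around).
"granite" → "dqlwhju".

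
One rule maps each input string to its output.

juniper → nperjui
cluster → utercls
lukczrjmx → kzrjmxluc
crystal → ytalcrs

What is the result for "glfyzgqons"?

fzgqonsgly

What's happening: move the first 3 characters to the end (rotate left by 3), then swap the first and last characters.
For "glfyzgqons", step one produces "yzgqonsglf"; step two turns that into "fzgqonsgly".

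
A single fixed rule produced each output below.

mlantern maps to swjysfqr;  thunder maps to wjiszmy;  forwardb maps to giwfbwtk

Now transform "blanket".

yjpsfqg

Each output is the input with this applied: shift every letter 5 places forward in the alphabet (wrapping around), then reverse the string.
Working it through for "blanket": intermediate "gqfspjy", final "yjpsfqg".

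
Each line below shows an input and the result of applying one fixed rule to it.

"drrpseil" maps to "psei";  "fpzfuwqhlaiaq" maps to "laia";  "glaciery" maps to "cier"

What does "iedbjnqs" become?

The rule is to delete the last character, then keep only the last 4 characters.
Starting from "iedbjnqs": after the first operation, "iedbjnq"; after the second, "bjnq".

bjnq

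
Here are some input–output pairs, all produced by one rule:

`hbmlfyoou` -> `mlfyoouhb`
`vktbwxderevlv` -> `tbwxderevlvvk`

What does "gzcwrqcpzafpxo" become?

cwrqcpzafpxogz

In each case the input is transformed by: move the first 2 characters to the end (rotate left by 2).
So "gzcwrqcpzafpxo" becomes "cwrqcpzafpxogz".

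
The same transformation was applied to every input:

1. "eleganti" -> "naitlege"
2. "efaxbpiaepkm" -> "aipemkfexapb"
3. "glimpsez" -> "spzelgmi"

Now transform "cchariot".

Rule — swap the front and back halves of the string, then swap each adjacent pair of characters (1↔2, 3↔4, ...).
Starting from "cchariot": after the first operation, "riotccha"; after the second, "irtoccah".

irtoccah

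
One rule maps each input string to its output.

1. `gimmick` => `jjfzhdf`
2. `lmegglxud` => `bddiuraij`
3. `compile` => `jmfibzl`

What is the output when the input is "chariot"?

xoflqze

The pattern: move the first 2 characters to the end (rotate left by 2), then shift every letter 3 places backward in the alphabet (wrapping around).
"chariot" → "ariotch" → "xoflqze".
(Check on "compile": → "mpileco" → "jmfibzl" ✓)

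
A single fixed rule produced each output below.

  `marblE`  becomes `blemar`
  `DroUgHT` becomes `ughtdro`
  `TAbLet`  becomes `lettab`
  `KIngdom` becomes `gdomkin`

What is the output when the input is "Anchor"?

horanc

Looking at the pairs, the operation is to move the first 3 characters to the end (rotate left by 3), then convert every letter to lowercase.
"Anchor" → "horAnc" → "horanc".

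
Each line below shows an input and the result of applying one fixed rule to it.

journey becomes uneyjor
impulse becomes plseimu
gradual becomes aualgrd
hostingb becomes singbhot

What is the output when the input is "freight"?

Looking at the pairs, the operation is to move the first 3 characters to the end (rotate left by 3), then swap the first and last characters.
"freight" → "ightfre" → "eghtfri".

eghtfri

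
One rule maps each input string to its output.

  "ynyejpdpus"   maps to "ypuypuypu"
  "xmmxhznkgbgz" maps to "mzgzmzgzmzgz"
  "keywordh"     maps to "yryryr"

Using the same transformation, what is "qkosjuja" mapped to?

ououou

Rule — keep one character in every 3, starting at position 3 (positions 3rd, 6th, 9th, ...), then write the whole string 3 times in a row.
On "qkosjuja": the first step gives "ou", and the second then gives "ououou".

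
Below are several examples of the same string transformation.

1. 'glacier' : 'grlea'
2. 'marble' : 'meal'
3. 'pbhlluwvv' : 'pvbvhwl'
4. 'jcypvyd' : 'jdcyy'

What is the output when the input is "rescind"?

The rule is to take characters alternately from the front and the back (1st, last, 2nd, 2nd-last, ...), then delete the last 2 characters.
On "rescind": the first step gives "rdensic", and the second then gives "rdens".
(Check on "marble": → "mealrb" → "meal" ✓)

rdens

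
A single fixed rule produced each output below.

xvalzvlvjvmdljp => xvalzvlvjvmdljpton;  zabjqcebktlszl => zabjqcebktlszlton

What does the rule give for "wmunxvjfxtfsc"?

wmunxvjfxtfscton

What's happening: append "ton".
For "wmunxvjfxtfsc" the result is "wmunxvjfxtfscton".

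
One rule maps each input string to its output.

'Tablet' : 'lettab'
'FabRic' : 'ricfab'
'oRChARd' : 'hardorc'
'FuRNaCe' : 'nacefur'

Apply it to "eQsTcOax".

tcoaxeqs

Rule — move the first 3 characters to the end (rotate left by 3), then convert every letter to lowercase.
Applying that to "eQsTcOax" gives "tcoaxeqs".
(Check on "FabRic": → "RicFab" → "ricfab" ✓)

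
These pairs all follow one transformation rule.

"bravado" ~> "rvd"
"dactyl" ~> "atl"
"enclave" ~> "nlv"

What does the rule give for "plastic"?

Looking at the pairs, the operation is to keep every other character starting from the second (positions 2nd, 4th, 6th, ...).
"plastic" → "lsi".

lsi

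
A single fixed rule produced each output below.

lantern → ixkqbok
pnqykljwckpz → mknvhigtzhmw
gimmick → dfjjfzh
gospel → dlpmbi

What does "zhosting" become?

welpqfkd

In each case the input is transformed by: shift every letter 3 places backward in the alphabet (wrapping around).
On "zhosting" that produces "welpqfkd".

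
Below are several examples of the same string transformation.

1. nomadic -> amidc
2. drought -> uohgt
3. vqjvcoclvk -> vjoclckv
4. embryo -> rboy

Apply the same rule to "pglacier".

alicre

Rule — delete the first 2 characters, then swap each adjacent pair of characters (1↔2, 3↔4, ...).
For "pglacier", step one produces "lacier"; step two turns that into "alicre".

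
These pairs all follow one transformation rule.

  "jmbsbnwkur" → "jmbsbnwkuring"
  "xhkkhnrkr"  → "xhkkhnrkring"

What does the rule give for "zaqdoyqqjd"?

The transformation: append "ing".
For "zaqdoyqqjd" the result is "zaqdoyqqjding".

zaqdoyqqjding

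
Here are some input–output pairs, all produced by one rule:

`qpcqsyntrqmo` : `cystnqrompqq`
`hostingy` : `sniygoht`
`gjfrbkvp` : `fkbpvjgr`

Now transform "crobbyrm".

The pattern: swap each adjacent pair of characters (1↔2, 3↔4, ...), then move the first 3 characters to the end (rotate left by 3).
For "crobbyrm", step one produces "rcboybmr"; step two turns that into "oybmrrcb".
(Check on "qpcqsyntrqmo": → "pqqcystnqrom" → "cystnqrompqq" ✓)

oybmrrcb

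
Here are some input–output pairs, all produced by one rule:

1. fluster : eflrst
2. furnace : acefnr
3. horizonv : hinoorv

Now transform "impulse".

The rule is to sort the characters into alphabetical order, then delete the last character.
Working it through for "impulse": intermediate "eilmpsu", final "eilmps".

eilmps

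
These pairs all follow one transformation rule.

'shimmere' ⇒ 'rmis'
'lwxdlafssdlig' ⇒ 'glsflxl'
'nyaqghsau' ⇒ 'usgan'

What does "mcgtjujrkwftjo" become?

Looking at the pairs, the operation is to keep every other character starting from the first (positions 1st, 3rd, 5th, ...), then reverse the string.
For "mcgtjujrkwftjo", step one produces "mgjjkfj"; step two turns that into "jfkjjgm".

jfkjjgm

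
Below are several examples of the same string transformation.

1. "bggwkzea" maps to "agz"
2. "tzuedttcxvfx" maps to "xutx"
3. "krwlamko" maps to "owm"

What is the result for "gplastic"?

What's happening: move the last character to the front, then keep one character in every 3, starting at position 1 (positions 1st, 4th, 7th, ...).
On "gplastic": the first step gives "cgplasti", and the second then gives "clt".
(Check on "krwlamko": → "okrwlamk" → "owm" ✓)

clt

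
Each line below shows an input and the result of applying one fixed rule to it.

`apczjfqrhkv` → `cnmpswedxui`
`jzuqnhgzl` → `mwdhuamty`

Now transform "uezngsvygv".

rhamftliit

In each case the input is transformed by: swap each adjacent pair of characters (1↔2, 3↔4, ...), then shift every letter 13 places forward in the alphabet (wrapping around) — i.e. ROT13.
Applying both steps to "uezngsvygv": "eunzsgyvvg", then "rhamftliit".
(Check on "jzuqnhgzl": → "zjquhnzgl" → "mwdhuamty" ✓)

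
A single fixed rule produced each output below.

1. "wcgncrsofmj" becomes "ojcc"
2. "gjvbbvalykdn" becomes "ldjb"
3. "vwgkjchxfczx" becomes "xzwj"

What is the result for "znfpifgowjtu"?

otni

What's happening: keep one character in every 3, starting at position 2 (positions 2nd, 5th, 8th, ...), then move the first 2 characters to the end (rotate left by 2).
Working it through for "znfpifgowjtu": intermediate "niot", final "otni".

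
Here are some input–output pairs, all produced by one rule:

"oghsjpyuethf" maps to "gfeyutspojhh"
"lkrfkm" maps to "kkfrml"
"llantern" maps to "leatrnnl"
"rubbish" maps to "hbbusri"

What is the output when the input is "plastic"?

icatspl

The pattern: sort the characters into reverse alphabetical order, then move the last 3 characters to the front (rotate right by 3).
For "plastic", step one produces "tsplica"; step two turns that into "icatspl".
(Check on "rubbish": → "usrihbb" → "hbbusri" ✓)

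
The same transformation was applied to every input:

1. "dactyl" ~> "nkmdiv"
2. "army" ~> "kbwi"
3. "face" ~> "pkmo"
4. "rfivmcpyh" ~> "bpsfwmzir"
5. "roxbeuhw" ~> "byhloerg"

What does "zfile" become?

jpsvo

In each case the input is transformed by: shift every letter 10 places forward in the alphabet (wrapping around).
For "zfile" the result is "jpsvo".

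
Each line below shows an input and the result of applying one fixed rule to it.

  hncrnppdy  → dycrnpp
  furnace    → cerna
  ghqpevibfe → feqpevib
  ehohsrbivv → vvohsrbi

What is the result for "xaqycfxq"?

The pattern: delete the first 2 characters, then move the last 2 characters to the front (rotate right by 2).
On "xaqycfxq": the first step gives "qycfxq", and the second then gives "xqqycf".

xqqycf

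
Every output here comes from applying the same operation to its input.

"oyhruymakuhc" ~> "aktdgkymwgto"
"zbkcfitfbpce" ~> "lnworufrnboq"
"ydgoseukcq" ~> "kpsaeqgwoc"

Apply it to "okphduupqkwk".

Each output is the input with this applied: shift every letter 12 places forward in the alphabet (wrapping around).
For "okphduupqkwk" the result is "awbtpggbcwiw".

awbtpggbcwiw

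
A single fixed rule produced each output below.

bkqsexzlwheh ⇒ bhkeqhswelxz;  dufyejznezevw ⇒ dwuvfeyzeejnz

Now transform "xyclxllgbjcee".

Each output is the input with this applied: take characters alternately from the front and the back (1st, last, 2nd, 2nd-last, ...).
Doing the same to "xyclxllgbjcee": "xeyeccljxblgl".

xeyeccljxblgl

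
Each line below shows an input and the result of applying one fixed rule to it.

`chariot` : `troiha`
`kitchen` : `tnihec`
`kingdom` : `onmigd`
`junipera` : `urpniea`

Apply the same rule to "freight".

trihge

The rule is to delete the first character, then sort the characters into reverse alphabetical order.
On "freight": the first step gives "reight", and the second then gives "trihge".
(Check on "chariot": → "hariot" → "troiha" ✓)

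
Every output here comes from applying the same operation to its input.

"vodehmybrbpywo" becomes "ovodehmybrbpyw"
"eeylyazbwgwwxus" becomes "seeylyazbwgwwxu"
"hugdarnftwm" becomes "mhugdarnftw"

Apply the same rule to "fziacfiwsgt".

tfziacfiwsg

What's happening: move the last character to the front.
So "fziacfiwsgt" becomes "tfziacfiwsg".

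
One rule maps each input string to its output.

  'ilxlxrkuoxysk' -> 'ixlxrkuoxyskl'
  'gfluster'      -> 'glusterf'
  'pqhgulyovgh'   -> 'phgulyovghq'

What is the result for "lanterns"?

Looking at the pairs, the operation is to move the first character to the end, then swap the first and last characters.
"lanterns" → "anternsl" → "lnternsa".
(Check on "ilxlxrkuoxysk": → "lxlxrkuoxyski" → "ixlxrkuoxyskl" ✓)

lnternsa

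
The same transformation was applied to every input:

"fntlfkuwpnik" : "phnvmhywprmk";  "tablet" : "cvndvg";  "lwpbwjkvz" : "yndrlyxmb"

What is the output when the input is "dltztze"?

In each case the input is transformed by: shift every letter 2 places forward in the alphabet (wrapping around), then swap each adjacent pair of characters (1↔2, 3↔4, ...).
On "dltztze": the first step gives "fnvbvbg", and the second then gives "nfbvbvg".

nfbvbvg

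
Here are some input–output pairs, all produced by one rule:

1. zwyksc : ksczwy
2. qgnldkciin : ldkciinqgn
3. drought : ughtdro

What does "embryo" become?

ryoemb

The transformation: move the first 3 characters to the end (rotate left by 3).
On "embryo" that produces "ryoemb".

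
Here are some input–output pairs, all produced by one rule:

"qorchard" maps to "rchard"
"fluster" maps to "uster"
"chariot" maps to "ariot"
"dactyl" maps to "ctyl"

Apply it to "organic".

Each output is the input with this applied: delete the first 2 characters.
So "organic" becomes "ganic".

ganic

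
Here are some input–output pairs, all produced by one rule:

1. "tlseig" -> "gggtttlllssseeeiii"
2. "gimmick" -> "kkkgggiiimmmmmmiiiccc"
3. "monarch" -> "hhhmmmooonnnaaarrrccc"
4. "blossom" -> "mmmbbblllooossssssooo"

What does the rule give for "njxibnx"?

xxxnnnjjjxxxiiibbbnnn

The rule is to repeat every character 3 times, then move the last 3 characters to the front (rotate right by 3).
On "njxibnx": the first step gives "nnnjjjxxxiiibbbnnnxxx", and the second then gives "xxxnnnjjjxxxiiibbbnnn".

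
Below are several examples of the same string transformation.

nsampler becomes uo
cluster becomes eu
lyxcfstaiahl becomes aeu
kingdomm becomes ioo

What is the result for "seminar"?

uo

What's happening: shift every letter 2 places forward in the alphabet (wrapping around), then keep only the vowels.
For "seminar" the result is "uo".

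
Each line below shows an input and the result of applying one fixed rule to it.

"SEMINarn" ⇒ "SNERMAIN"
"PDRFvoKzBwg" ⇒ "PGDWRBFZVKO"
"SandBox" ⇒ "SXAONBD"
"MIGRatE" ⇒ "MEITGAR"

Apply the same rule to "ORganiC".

What's happening: take characters alternately from the front and the back (1st, last, 2nd, 2nd-last, ...), then convert every letter to uppercase.
For "ORganiC", step one produces "OCRigna"; step two turns that into "OCRIGNA".

OCRIGNA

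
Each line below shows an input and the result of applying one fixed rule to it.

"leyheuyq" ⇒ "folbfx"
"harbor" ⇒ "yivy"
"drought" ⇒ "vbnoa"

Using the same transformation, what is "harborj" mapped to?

yivyq

The pattern: shift every letter 7 places forward in the alphabet (wrapping around), then delete the first 2 characters.
Working it through for "harborj": intermediate "ohyivyq", final "yivyq".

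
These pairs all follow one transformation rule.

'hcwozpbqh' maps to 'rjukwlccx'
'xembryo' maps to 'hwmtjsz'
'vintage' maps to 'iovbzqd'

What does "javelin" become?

Rule — shift every letter 5 places backward in the alphabet (wrapping around), then move the first 2 characters to the end (rotate left by 2).
Working it through for "javelin": intermediate "evqzgdi", final "qzgdiev".

qzgdiev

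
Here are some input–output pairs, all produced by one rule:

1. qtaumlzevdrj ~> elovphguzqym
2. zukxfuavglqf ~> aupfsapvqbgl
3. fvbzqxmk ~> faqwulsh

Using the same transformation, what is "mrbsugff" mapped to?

ahmwnpba

In each case the input is transformed by: move the last character to the front, then shift every letter 5 places backward in the alphabet (wrapping around).
Applying both steps to "mrbsugff": "fmrbsugf", then "ahmwnpba".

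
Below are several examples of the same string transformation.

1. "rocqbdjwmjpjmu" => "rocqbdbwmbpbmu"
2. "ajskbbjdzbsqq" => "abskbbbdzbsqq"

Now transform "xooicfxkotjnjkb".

The pattern: replace every "j" with "b".
Applying that to "xooicfxkotjnjkb" gives "xooicfxkotbnbkb".

xooicfxkotbnbkb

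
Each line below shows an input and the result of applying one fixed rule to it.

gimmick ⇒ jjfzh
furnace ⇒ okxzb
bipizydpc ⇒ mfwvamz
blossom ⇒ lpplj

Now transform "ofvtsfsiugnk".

sqpcpfrdkh

Rule — delete the first 2 characters, then shift every letter 3 places backward in the alphabet (wrapping around).
Working it through for "ofvtsfsiugnk": intermediate "vtsfsiugnk", final "sqpcpfrdkh".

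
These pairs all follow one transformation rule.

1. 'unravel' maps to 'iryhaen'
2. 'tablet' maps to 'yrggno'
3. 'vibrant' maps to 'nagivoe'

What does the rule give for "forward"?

Rule — shift every letter 13 places forward in the alphabet (wrapping around) — i.e. ROT13, then move the last 3 characters to the front (rotate right by 3).
"forward" → "sbejneq" → "neqsbej".

neqsbej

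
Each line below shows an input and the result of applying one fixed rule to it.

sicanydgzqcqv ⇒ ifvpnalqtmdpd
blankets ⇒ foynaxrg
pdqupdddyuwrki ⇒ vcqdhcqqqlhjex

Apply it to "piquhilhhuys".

fcvdhuvyuuhl

The rule is to shift every letter 13 places forward in the alphabet (wrapping around) — i.e. ROT13, then move the last character to the front.
Starting from "piquhilhhuys": after the first operation, "cvdhuvyuuhlf"; after the second, "fcvdhuvyuuhl".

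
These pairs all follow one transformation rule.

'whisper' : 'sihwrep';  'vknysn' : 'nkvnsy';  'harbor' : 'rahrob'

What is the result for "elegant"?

geletna

The rule is to reverse the string, then move the first 3 characters to the end (rotate left by 3).
Working it through for "elegant": intermediate "tnagele", final "geletna".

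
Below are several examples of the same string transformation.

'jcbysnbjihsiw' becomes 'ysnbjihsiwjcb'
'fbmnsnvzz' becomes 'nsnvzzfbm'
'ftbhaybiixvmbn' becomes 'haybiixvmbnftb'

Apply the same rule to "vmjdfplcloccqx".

What's happening: move the first 3 characters to the end (rotate left by 3).
So "vmjdfplcloccqx" becomes "dfplcloccqxvmj".

dfplcloccqxvmj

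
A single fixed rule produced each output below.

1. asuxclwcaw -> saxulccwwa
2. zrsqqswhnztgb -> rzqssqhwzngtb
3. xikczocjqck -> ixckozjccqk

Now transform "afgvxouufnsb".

Rule — swap each adjacent pair of characters (1↔2, 3↔4, ...).
So "afgvxouufnsb" becomes "favgoxuunfbs".

favgoxuunfbs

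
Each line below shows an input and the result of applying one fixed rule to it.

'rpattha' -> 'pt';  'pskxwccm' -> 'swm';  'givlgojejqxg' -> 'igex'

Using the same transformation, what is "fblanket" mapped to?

bnt

Rule — keep one character in every 3, starting at position 2 (positions 2nd, 5th, 8th, ...).
For "fblanket" the result is "bnt".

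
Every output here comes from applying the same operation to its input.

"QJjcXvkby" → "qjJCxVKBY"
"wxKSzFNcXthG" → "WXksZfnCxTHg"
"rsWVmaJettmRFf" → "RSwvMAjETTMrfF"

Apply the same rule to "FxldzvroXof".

fXLDZVROxOF

The pattern: flip the case of every letter.
"FxldzvroXof" → "fXLDZVROxOF".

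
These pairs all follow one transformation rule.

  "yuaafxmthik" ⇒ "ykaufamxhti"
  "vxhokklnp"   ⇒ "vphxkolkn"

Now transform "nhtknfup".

Each output is the input with this applied: move the last character to the front, then swap each adjacent pair of characters (1↔2, 3↔4, ...).
Applying both steps to "nhtknfup": "pnhtknfu", then "npthnkuf".

npthnkuf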